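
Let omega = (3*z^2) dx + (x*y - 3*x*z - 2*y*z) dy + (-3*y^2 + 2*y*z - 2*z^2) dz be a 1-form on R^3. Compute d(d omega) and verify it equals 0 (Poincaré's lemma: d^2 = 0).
d(d omega) = 0

Step 1: d omega = sum_{i<j} (∂f_j/∂x_i - ∂f_i/∂x_j) dx_i ∧ dx_j:
  coeff of dx ∧ dy: y - 3*z
  coeff of dx ∧ dz: -6*z
  coeff of dy ∧ dz: 3*x - 4*y + 2*z
Step 2: Apply d again to each 2-form coefficient. The only possible 3-form in R^3 is dx ∧ dy ∧ dz, with coefficient
  ∂(coeff of dy∧dz)/∂x - ∂(coeff of dx∧dz)/∂y + ∂(coeff of dx∧dy)/∂z
  = ∂/∂x (3*x - 4*y + 2*z) - ∂/∂y (-6*z) + ∂/∂z (y - 3*z).
Each of these terms simplifies to sums of mixed partials that cancel in pairs. The result is 0 (by equality of mixed partials for smooth functions — Schwarz / Clairaut).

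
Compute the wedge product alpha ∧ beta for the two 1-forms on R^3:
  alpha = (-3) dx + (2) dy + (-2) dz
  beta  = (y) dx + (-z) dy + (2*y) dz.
alpha ∧ beta = (-2*y + 3*z) dx ∧ dy + (-4*y) dx ∧ dz + (4*y - 2*z) dy ∧ dz

Distribute the wedge, using dx_i ∧ dx_j = -dx_j ∧ dx_i and dx_i ∧ dx_i = 0. For each pair (i, j) with i < j, the coefficient of dx_i ∧ dx_j in alpha ∧ beta is (alpha_i * beta_j - alpha_j * beta_i). Collecting: alpha ∧ beta = (-2*y + 3*z) dx ∧ dy + (-4*y) dx ∧ dz + (4*y - 2*z) dy ∧ dz.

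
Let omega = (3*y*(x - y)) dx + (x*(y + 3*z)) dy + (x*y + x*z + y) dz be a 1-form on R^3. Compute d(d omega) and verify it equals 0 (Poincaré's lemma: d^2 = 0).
d(d omega) = 0

Step 1: d omega = sum_{i<j} (∂f_j/∂x_i - ∂f_i/∂x_j) dx_i ∧ dx_j:
  coeff of dx ∧ dy: -3*x + 7*y + 3*z
  coeff of dx ∧ dz: y + z
  coeff of dy ∧ dz: 1 - 2*x
Step 2: Apply d again to each 2-form coefficient. The only possible 3-form in R^3 is dx ∧ dy ∧ dz, with coefficient
  ∂(coeff of dy∧dz)/∂x - ∂(coeff of dx∧dz)/∂y + ∂(coeff of dx∧dy)/∂z
  = ∂/∂x (1 - 2*x) - ∂/∂y (y + z) + ∂/∂z (-3*x + 7*y + 3*z).
Each of these terms simplifies to sums of mixed partials that cancel in pairs. The result is 0 (by equality of mixed partials for smooth functions — Schwarz / Clairaut).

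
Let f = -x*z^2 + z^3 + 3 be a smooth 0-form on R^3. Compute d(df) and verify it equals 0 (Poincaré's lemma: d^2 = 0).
d(df) = 0

Step 1: df = sum_i (∂f/∂x_i) dx_i = (-z^2) dx + (0) dy + (z*(-2*x + 3*z)) dz.
Step 2: Apply d again. Using the 1-form formula, the coefficient of dx ∧ dy in d(df) is ∂^2 f/∂x ∂y - ∂^2 f/∂y ∂x = (0) - (0) = 0 (equality of mixed partials for smooth f).
Similarly for dx ∧ dz and dy ∧ dz — all coefficients vanish. So d(df) = 0.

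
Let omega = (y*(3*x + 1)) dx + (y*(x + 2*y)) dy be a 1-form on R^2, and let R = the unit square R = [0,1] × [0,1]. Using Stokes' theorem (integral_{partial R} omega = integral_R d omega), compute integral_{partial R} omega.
integral_(partial R) omega = -2

Stokes: integral_partial_R omega = integral_R d omega with d omega = (∂Q/∂x - ∂P/∂y) dx ∧ dy.
  ∂Q/∂x = y
  ∂P/∂y = 3*x + 1
  integrand = ∂Q/∂x - ∂P/∂y = -3*x + y - 1.
Integrating over R: integral_0^1 integral_0^1 (-3*x + y - 1) dx dy = -2.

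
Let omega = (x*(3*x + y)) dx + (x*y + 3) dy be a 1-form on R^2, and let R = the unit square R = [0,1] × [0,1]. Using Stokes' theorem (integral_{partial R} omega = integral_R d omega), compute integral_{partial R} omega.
integral_(partial R) omega = 0

Stokes: integral_partial_R omega = integral_R d omega with d omega = (∂Q/∂x - ∂P/∂y) dx ∧ dy.
  ∂Q/∂x = y
  ∂P/∂y = x
  integrand = ∂Q/∂x - ∂P/∂y = -x + y.
Integrating over R: integral_0^1 integral_0^1 (-x + y) dx dy = 0.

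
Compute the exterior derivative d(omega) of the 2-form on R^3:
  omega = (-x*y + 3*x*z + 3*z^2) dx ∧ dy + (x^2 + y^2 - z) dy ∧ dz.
d(omega) = (5*x + 6*z) dx ∧ dy ∧ dz

For a 2-form omega = sum_{i<j} g_{ij} dx_i ∧ dx_j, the exterior derivative is
  d(omega) = sum_{i<j} d(g_{ij}) ∧ dx_i ∧ dx_j = sum_{i<j, k} (∂g_{ij}/∂x_k) dx_k ∧ dx_i ∧ dx_j.
Expand each term, using dx_k ∧ dx_i ∧ dx_j = sgn(permutation) dx_{(a)} ∧ dx_{(b)} ∧ dx_{(c)} with (a < b < c) sorted:
  d(-x*y + 3*x*z + 3*z^2) includes (∂/∂z)(-x*y + 3*x*z + 3*z^2) dz = (3*x + 6*z) dz, which multiplied by dx ∧ dy gives (3*x + 6*z) dx ∧ dy ∧ dz
  d(x^2 + y^2 - z) includes (∂/∂x)(x^2 + y^2 - z) dx = (2*x) dx, which multiplied by dy ∧ dz gives (2*x) dx ∧ dy ∧ dz
Collecting like 3-forms: d(omega) = (5*x + 6*z) dx ∧ dy ∧ dz.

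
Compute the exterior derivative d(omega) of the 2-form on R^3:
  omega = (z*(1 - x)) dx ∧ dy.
d(omega) = (1 - x) dx ∧ dy ∧ dz

For a 2-form omega = sum_{i<j} g_{ij} dx_i ∧ dx_j, the exterior derivative is
  d(omega) = sum_{i<j} d(g_{ij}) ∧ dx_i ∧ dx_j = sum_{i<j, k} (∂g_{ij}/∂x_k) dx_k ∧ dx_i ∧ dx_j.
Expand each term, using dx_k ∧ dx_i ∧ dx_j = sgn(permutation) dx_{(a)} ∧ dx_{(b)} ∧ dx_{(c)} with (a < b < c) sorted:
  d(z*(1 - x)) includes (∂/∂z)(z*(1 - x)) dz = (1 - x) dz, which multiplied by dx ∧ dy gives (1 - x) dx ∧ dy ∧ dz
Collecting like 3-forms: d(omega) = (1 - x) dx ∧ dy ∧ dz.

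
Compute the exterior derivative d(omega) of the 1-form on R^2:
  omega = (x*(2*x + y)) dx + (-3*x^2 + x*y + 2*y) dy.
d(omega) = (-7*x + y) dx ∧ dy

For a 1-form omega = sum_i f_i dx_i, the exterior derivative is
  d(omega) = sum_{i < j} (∂f_j/∂x_i - ∂f_i/∂x_j) dx_i ∧ dx_j.
  coefficient of dx ∧ dy: ∂f_2/∂x - ∂f_1/∂y = ∂(-3*x^2 + x*y + 2*y)/∂x - ∂(x*(2*x + y))/∂y = -7*x + y
Assembling: d(omega) = (-7*x + y) dx ∧ dy.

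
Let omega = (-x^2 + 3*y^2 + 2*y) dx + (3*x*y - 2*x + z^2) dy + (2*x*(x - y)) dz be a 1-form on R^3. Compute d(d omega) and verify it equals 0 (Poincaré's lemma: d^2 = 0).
d(d omega) = 0

Step 1: d omega = sum_{i<j} (∂f_j/∂x_i - ∂f_i/∂x_j) dx_i ∧ dx_j:
  coeff of dx ∧ dy: -3*y - 4
  coeff of dx ∧ dz: 4*x - 2*y
  coeff of dy ∧ dz: -2*x - 2*z
Step 2: Apply d again to each 2-form coefficient. The only possible 3-form in R^3 is dx ∧ dy ∧ dz, with coefficient
  ∂(coeff of dy∧dz)/∂x - ∂(coeff of dx∧dz)/∂y + ∂(coeff of dx∧dy)/∂z
  = ∂/∂x (-2*x - 2*z) - ∂/∂y (4*x - 2*y) + ∂/∂z (-3*y - 4).
Each of these terms simplifies to sums of mixed partials that cancel in pairs. The result is 0 (by equality of mixed partials for smooth functions — Schwarz / Clairaut).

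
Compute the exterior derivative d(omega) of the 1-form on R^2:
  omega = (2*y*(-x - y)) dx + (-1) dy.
d(omega) = (2*x + 4*y) dx ∧ dy

For a 1-form omega = sum_i f_i dx_i, the exterior derivative is
  d(omega) = sum_{i < j} (∂f_j/∂x_i - ∂f_i/∂x_j) dx_i ∧ dx_j.
  coefficient of dx ∧ dy: ∂f_2/∂x - ∂f_1/∂y = ∂(-1)/∂x - ∂(2*y*(-x - y))/∂y = 2*x + 4*y
Assembling: d(omega) = (2*x + 4*y) dx ∧ dy.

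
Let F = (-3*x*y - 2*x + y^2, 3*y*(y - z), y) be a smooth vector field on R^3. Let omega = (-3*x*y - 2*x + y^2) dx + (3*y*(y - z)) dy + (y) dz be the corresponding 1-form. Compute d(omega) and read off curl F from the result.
d(omega) = (3*y + 1) dy ∧ dz + (0) dz ∧ dx + (3*x - 2*y) dx ∧ dy; curl F = (3*y + 1, 0, 3*x - 2*y)

d omega = sum_{i<j} (∂f_j/∂x_i - ∂f_i/∂x_j) dx_i ∧ dx_j. Under the identification (dy ∧ dz, dz ∧ dx, dx ∧ dy) ↔ (e_x, e_y, e_z), the coefficients are exactly the components of curl F. Compute:
  ∂R/∂y - ∂Q/∂z = (1) - (-3*y) = 3*y + 1
  ∂P/∂z - ∂R/∂x = (0) - (0) = 0
  ∂Q/∂x - ∂P/∂y = (0) - (-3*x + 2*y) = 3*x - 2*y.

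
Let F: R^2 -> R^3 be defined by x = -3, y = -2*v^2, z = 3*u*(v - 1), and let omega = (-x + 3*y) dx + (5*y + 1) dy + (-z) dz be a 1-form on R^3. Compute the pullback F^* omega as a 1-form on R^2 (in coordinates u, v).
F^* omega = (9*u*(-v^2 + 2*v - 1)) du + (-9*u^2*v + 9*u^2 + 40*v^3 - 4*v) dv

Using F^*(f dg) = (f ∘ F) d(g ∘ F), substitute each coordinate x_i by F_i(u, v) in f_i, and replace dx_i by d F_i = (∂F_i/∂u) du + (∂F_i/∂v) dv.
  For the x component: f_1(F) = 3 - 6*v^2; d F_1 = (0) du + (0) dv
  For the y component: f_2(F) = 1 - 10*v^2; d F_2 = (0) du + (-4*v) dv
  For the z component: f_3(F) = 3*u*(1 - v); d F_3 = (3*v - 3) du + (3*u) dv
Combining and collecting du, dv coefficients:
  coeff of du: 9*u*(-v^2 + 2*v - 1)
  coeff of dv: -9*u^2*v + 9*u^2 + 40*v^3 - 4*v
F^* omega = (9*u*(-v^2 + 2*v - 1)) du + (-9*u^2*v + 9*u^2 + 40*v^3 - 4*v) dv.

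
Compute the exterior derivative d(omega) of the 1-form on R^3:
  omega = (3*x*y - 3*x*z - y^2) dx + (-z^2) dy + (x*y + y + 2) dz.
d(omega) = (-3*x + 2*y) dx ∧ dy + (3*x + y) dx ∧ dz + (x + 2*z + 1) dy ∧ dz

For a 1-form omega = sum_i f_i dx_i, the exterior derivative is
  d(omega) = sum_{i < j} (∂f_j/∂x_i - ∂f_i/∂x_j) dx_i ∧ dx_j.
  coefficient of dx ∧ dy: ∂f_2/∂x - ∂f_1/∂y = ∂(-z^2)/∂x - ∂(3*x*y - 3*x*z - y^2)/∂y = -3*x + 2*y
  coefficient of dx ∧ dz: ∂f_3/∂x - ∂f_1/∂z = ∂(x*y + y + 2)/∂x - ∂(3*x*y - 3*x*z - y^2)/∂z = 3*x + y
  coefficient of dy ∧ dz: ∂f_3/∂y - ∂f_2/∂z = ∂(x*y + y + 2)/∂y - ∂(-z^2)/∂z = x + 2*z + 1
Assembling: d(omega) = (-3*x + 2*y) dx ∧ dy + (3*x + y) dx ∧ dz + (x + 2*z + 1) dy ∧ dz.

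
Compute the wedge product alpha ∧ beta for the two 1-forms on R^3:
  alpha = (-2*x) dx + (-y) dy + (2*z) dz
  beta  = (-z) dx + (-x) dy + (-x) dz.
alpha ∧ beta = (2*x^2 - y*z) dx ∧ dy + (2*x^2 + 2*z^2) dx ∧ dz + (x*(y + 2*z)) dy ∧ dz

Distribute the wedge, using dx_i ∧ dx_j = -dx_j ∧ dx_i and dx_i ∧ dx_i = 0. For each pair (i, j) with i < j, the coefficient of dx_i ∧ dx_j in alpha ∧ beta is (alpha_i * beta_j - alpha_j * beta_i). Collecting: alpha ∧ beta = (2*x^2 - y*z) dx ∧ dy + (2*x^2 + 2*z^2) dx ∧ dz + (x*(y + 2*z)) dy ∧ dz.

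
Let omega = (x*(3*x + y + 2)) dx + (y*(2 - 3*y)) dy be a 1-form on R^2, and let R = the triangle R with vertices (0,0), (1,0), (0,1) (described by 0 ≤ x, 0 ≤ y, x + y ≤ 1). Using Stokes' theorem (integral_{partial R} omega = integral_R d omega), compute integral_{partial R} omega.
integral_(partial R) omega = -1/6

Stokes: integral_partial_R omega = integral_R d omega with d omega = (∂Q/∂x - ∂P/∂y) dx ∧ dy.
  ∂Q/∂x = 0
  ∂P/∂y = x
  integrand = ∂Q/∂x - ∂P/∂y = -x.
Integrating over R: integral_0^1 integral_0^{1-x} (-x) dy dx = -1/6.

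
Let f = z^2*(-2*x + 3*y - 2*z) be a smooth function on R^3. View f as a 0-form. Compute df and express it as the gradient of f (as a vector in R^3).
df = (-2*z^2) dx + (3*z^2) dy + (2*z*(-2*x + 3*y - 3*z)) dz; grad f = (-2*z^2, 3*z^2, 2*z*(-2*x + 3*y - 3*z))

For a 0-form f, d f = (∂f/∂x) dx + (∂f/∂y) dy + (∂f/∂z) dz. The components of the vector representation are exactly the entries of grad f in Cartesian coordinates:
  ∂f/∂x = -2*z^2
  ∂f/∂y = 3*z^2
  ∂f/∂z = 2*z*(-2*x + 3*y - 3*z).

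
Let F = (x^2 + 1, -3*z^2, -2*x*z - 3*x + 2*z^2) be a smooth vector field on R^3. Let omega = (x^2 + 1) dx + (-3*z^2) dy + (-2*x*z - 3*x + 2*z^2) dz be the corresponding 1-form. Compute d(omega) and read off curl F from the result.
d(omega) = (6*z) dy ∧ dz + (2*z + 3) dz ∧ dx + (0) dx ∧ dy; curl F = (6*z, 2*z + 3, 0)

d omega = sum_{i<j} (∂f_j/∂x_i - ∂f_i/∂x_j) dx_i ∧ dx_j. Under the identification (dy ∧ dz, dz ∧ dx, dx ∧ dy) ↔ (e_x, e_y, e_z), the coefficients are exactly the components of curl F. Compute:
  ∂R/∂y - ∂Q/∂z = (0) - (-6*z) = 6*z
  ∂P/∂z - ∂R/∂x = (0) - (-2*z - 3) = 2*z + 3
  ∂Q/∂x - ∂P/∂y = (0) - (0) = 0.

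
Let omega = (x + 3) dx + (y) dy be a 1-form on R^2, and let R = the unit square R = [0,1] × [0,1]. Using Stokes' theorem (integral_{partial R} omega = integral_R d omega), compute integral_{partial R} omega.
integral_(partial R) omega = 0

Stokes: integral_partial_R omega = integral_R d omega with d omega = (∂Q/∂x - ∂P/∂y) dx ∧ dy.
  ∂Q/∂x = 0
  ∂P/∂y = 0
  integrand = ∂Q/∂x - ∂P/∂y = 0.
Integrating over R: integral_0^1 integral_0^1 (0) dx dy = 0.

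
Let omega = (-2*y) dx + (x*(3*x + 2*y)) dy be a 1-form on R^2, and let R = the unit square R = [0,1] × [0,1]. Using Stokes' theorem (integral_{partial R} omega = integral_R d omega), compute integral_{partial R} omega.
integral_(partial R) omega = 6

Stokes: integral_partial_R omega = integral_R d omega with d omega = (∂Q/∂x - ∂P/∂y) dx ∧ dy.
  ∂Q/∂x = 6*x + 2*y
  ∂P/∂y = -2
  integrand = ∂Q/∂x - ∂P/∂y = 6*x + 2*y + 2.
Integrating over R: integral_0^1 integral_0^1 (6*x + 2*y + 2) dx dy = 6.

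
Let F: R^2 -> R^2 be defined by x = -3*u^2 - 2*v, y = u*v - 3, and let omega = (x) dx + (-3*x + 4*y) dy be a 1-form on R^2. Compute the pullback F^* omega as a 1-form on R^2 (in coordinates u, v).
F^* omega = (18*u^3 + 9*u^2*v + 4*u*v^2 + 12*u*v + 6*v^2 - 12*v) du + (9*u^3 + 4*u^2*v + 6*u^2 + 6*u*v - 12*u + 4*v) dv

Using F^*(f dg) = (f ∘ F) d(g ∘ F), substitute each coordinate x_i by F_i(u, v) in f_i, and replace dx_i by d F_i = (∂F_i/∂u) du + (∂F_i/∂v) dv.
  For the x component: f_1(F) = -3*u^2 - 2*v; d F_1 = (-6*u) du + (-2) dv
  For the y component: f_2(F) = 9*u^2 + 4*u*v + 6*v - 12; d F_2 = (v) du + (u) dv
Combining and collecting du, dv coefficients:
  coeff of du: 18*u^3 + 9*u^2*v + 4*u*v^2 + 12*u*v + 6*v^2 - 12*v
  coeff of dv: 9*u^3 + 4*u^2*v + 6*u^2 + 6*u*v - 12*u + 4*v
F^* omega = (18*u^3 + 9*u^2*v + 4*u*v^2 + 12*u*v + 6*v^2 - 12*v) du + (9*u^3 + 4*u^2*v + 6*u^2 + 6*u*v - 12*u + 4*v) dv.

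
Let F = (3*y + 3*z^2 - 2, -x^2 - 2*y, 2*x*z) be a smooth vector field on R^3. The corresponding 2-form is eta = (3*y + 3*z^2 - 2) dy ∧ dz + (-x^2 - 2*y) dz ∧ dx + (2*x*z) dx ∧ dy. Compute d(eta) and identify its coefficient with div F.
d(eta) = (2*x - 2) dx ∧ dy ∧ dz; div F = 2*x - 2

For a 2-form in R^3 of the form above, applying d gives a 3-form with coefficient ∂P/∂x + ∂Q/∂y + ∂R/∂z:
  ∂P/∂x = 0
  ∂Q/∂y = -2
  ∂R/∂z = 2*x
Sum = 2*x - 2, which is exactly div F.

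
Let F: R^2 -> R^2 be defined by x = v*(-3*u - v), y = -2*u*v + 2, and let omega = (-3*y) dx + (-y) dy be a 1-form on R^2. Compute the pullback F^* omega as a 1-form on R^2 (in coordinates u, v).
F^* omega = (22*v*(-u*v + 1)) du + (-22*u^2*v - 12*u*v^2 + 22*u + 12*v) dv

Using F^*(f dg) = (f ∘ F) d(g ∘ F), substitute each coordinate x_i by F_i(u, v) in f_i, and replace dx_i by d F_i = (∂F_i/∂u) du + (∂F_i/∂v) dv.
  For the x component: f_1(F) = 6*u*v - 6; d F_1 = (-3*v) du + (-3*u - 2*v) dv
  For the y component: f_2(F) = 2*u*v - 2; d F_2 = (-2*v) du + (-2*u) dv
Combining and collecting du, dv coefficients:
  coeff of du: 22*v*(-u*v + 1)
  coeff of dv: -22*u^2*v - 12*u*v^2 + 22*u + 12*v
F^* omega = (22*v*(-u*v + 1)) du + (-22*u^2*v - 12*u*v^2 + 22*u + 12*v) dv.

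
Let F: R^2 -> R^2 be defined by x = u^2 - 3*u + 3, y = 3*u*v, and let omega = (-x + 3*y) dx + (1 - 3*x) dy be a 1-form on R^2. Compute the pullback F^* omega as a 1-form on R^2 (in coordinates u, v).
F^* omega = (-2*u^3 + 9*u^2*v + 9*u^2 - 15*u - 24*v + 9) du + (3*u*(-3*u^2 + 9*u - 8)) dv

Using F^*(f dg) = (f ∘ F) d(g ∘ F), substitute each coordinate x_i by F_i(u, v) in f_i, and replace dx_i by d F_i = (∂F_i/∂u) du + (∂F_i/∂v) dv.
  For the x component: f_1(F) = -u^2 + 9*u*v + 3*u - 3; d F_1 = (2*u - 3) du + (0) dv
  For the y component: f_2(F) = -3*u^2 + 9*u - 8; d F_2 = (3*v) du + (3*u) dv
Combining and collecting du, dv coefficients:
  coeff of du: -2*u^3 + 9*u^2*v + 9*u^2 - 15*u - 24*v + 9
  coeff of dv: 3*u*(-3*u^2 + 9*u - 8)
F^* omega = (-2*u^3 + 9*u^2*v + 9*u^2 - 15*u - 24*v + 9) du + (3*u*(-3*u^2 + 9*u - 8)) dv.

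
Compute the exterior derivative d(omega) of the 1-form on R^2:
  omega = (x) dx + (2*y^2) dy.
d(omega) = 0

For a 1-form omega = sum_i f_i dx_i, the exterior derivative is
  d(omega) = sum_{i < j} (∂f_j/∂x_i - ∂f_i/∂x_j) dx_i ∧ dx_j.

Assembling: d(omega) = 0.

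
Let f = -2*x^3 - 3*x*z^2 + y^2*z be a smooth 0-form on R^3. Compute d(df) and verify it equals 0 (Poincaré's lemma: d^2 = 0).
d(df) = 0

Step 1: df = sum_i (∂f/∂x_i) dx_i = (-6*x^2 - 3*z^2) dx + (2*y*z) dy + (-6*x*z + y^2) dz.
Step 2: Apply d again. Using the 1-form formula, the coefficient of dx ∧ dy in d(df) is ∂^2 f/∂x ∂y - ∂^2 f/∂y ∂x = (0) - (0) = 0 (equality of mixed partials for smooth f).
Similarly for dx ∧ dz and dy ∧ dz — all coefficients vanish. So d(df) = 0.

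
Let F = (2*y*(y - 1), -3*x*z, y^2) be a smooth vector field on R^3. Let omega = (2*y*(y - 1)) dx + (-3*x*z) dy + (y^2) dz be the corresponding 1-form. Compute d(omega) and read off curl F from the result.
d(omega) = (3*x + 2*y) dy ∧ dz + (0) dz ∧ dx + (-4*y - 3*z + 2) dx ∧ dy; curl F = (3*x + 2*y, 0, -4*y - 3*z + 2)

d omega = sum_{i<j} (∂f_j/∂x_i - ∂f_i/∂x_j) dx_i ∧ dx_j. Under the identification (dy ∧ dz, dz ∧ dx, dx ∧ dy) ↔ (e_x, e_y, e_z), the coefficients are exactly the components of curl F. Compute:
  ∂R/∂y - ∂Q/∂z = (2*y) - (-3*x) = 3*x + 2*y
  ∂P/∂z - ∂R/∂x = (0) - (0) = 0
  ∂Q/∂x - ∂P/∂y = (-3*z) - (4*y - 2) = -4*y - 3*z + 2.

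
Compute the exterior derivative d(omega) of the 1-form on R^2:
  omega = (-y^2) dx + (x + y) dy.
d(omega) = (2*y + 1) dx ∧ dy

For a 1-form omega = sum_i f_i dx_i, the exterior derivative is
  d(omega) = sum_{i < j} (∂f_j/∂x_i - ∂f_i/∂x_j) dx_i ∧ dx_j.
  coefficient of dx ∧ dy: ∂f_2/∂x - ∂f_1/∂y = ∂(x + y)/∂x - ∂(-y^2)/∂y = 2*y + 1
Assembling: d(omega) = (2*y + 1) dx ∧ dy.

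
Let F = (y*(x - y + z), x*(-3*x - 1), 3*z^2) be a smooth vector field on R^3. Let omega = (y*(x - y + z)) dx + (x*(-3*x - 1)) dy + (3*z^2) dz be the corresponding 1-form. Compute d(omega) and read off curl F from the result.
d(omega) = (0) dy ∧ dz + (y) dz ∧ dx + (-7*x + 2*y - z - 1) dx ∧ dy; curl F = (0, y, -7*x + 2*y - z - 1)

d omega = sum_{i<j} (∂f_j/∂x_i - ∂f_i/∂x_j) dx_i ∧ dx_j. Under the identification (dy ∧ dz, dz ∧ dx, dx ∧ dy) ↔ (e_x, e_y, e_z), the coefficients are exactly the components of curl F. Compute:
  ∂R/∂y - ∂Q/∂z = (0) - (0) = 0
  ∂P/∂z - ∂R/∂x = (y) - (0) = y
  ∂Q/∂x - ∂P/∂y = (-6*x - 1) - (x - 2*y + z) = -7*x + 2*y - z - 1.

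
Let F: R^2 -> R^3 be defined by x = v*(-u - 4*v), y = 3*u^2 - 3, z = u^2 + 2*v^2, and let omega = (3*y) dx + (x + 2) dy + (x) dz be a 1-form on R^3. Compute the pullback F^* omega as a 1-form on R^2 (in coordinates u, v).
F^* omega = (-17*u^2*v - 32*u*v^2 + 12*u + 9*v) du + (-9*u^3 - 72*u^2*v - 4*u*v^2 + 9*u - 16*v^3 + 72*v) dv

Using F^*(f dg) = (f ∘ F) d(g ∘ F), substitute each coordinate x_i by F_i(u, v) in f_i, and replace dx_i by d F_i = (∂F_i/∂u) du + (∂F_i/∂v) dv.
  For the x component: f_1(F) = 9*u^2 - 9; d F_1 = (-v) du + (-u - 8*v) dv
  For the y component: f_2(F) = -u*v - 4*v^2 + 2; d F_2 = (6*u) du + (0) dv
  For the z component: f_3(F) = v*(-u - 4*v); d F_3 = (2*u) du + (4*v) dv
Combining and collecting du, dv coefficients:
  coeff of du: -17*u^2*v - 32*u*v^2 + 12*u + 9*v
  coeff of dv: -9*u^3 - 72*u^2*v - 4*u*v^2 + 9*u - 16*v^3 + 72*v
F^* omega = (-17*u^2*v - 32*u*v^2 + 12*u + 9*v) du + (-9*u^3 - 72*u^2*v - 4*u*v^2 + 9*u - 16*v^3 + 72*v) dv.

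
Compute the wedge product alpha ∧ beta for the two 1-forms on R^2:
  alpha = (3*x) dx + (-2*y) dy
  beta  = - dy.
alpha ∧ beta = (-3*x) dx ∧ dy

Distribute the wedge, using dx_i ∧ dx_j = -dx_j ∧ dx_i and dx_i ∧ dx_i = 0. For each pair (i, j) with i < j, the coefficient of dx_i ∧ dx_j in alpha ∧ beta is (alpha_i * beta_j - alpha_j * beta_i). Collecting: alpha ∧ beta = (-3*x) dx ∧ dy.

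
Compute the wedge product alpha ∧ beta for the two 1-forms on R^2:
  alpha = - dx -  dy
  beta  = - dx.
alpha ∧ beta = (-1) dx ∧ dy

Distribute the wedge, using dx_i ∧ dx_j = -dx_j ∧ dx_i and dx_i ∧ dx_i = 0. For each pair (i, j) with i < j, the coefficient of dx_i ∧ dx_j in alpha ∧ beta is (alpha_i * beta_j - alpha_j * beta_i). Collecting: alpha ∧ beta = (-1) dx ∧ dy.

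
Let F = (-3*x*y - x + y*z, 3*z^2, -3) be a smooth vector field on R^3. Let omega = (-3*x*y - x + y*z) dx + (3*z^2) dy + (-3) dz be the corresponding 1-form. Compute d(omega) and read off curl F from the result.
d(omega) = (-6*z) dy ∧ dz + (y) dz ∧ dx + (3*x - z) dx ∧ dy; curl F = (-6*z, y, 3*x - z)

d omega = sum_{i<j} (∂f_j/∂x_i - ∂f_i/∂x_j) dx_i ∧ dx_j. Under the identification (dy ∧ dz, dz ∧ dx, dx ∧ dy) ↔ (e_x, e_y, e_z), the coefficients are exactly the components of curl F. Compute:
  ∂R/∂y - ∂Q/∂z = (0) - (6*z) = -6*z
  ∂P/∂z - ∂R/∂x = (y) - (0) = y
  ∂Q/∂x - ∂P/∂y = (0) - (-3*x + z) = 3*x - z.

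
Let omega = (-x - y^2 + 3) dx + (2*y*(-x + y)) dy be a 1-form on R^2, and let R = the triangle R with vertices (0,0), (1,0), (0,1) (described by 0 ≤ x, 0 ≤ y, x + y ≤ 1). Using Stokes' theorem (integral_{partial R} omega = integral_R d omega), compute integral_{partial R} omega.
integral_(partial R) omega = 0

Stokes: integral_partial_R omega = integral_R d omega with d omega = (∂Q/∂x - ∂P/∂y) dx ∧ dy.
  ∂Q/∂x = -2*y
  ∂P/∂y = -2*y
  integrand = ∂Q/∂x - ∂P/∂y = 0.
Integrating over R: integral_0^1 integral_0^{1-x} (0) dy dx = 0.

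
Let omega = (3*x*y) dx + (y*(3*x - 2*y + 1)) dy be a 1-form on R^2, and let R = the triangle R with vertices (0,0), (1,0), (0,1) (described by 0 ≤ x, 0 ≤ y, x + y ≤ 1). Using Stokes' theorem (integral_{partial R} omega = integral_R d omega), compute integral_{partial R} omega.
integral_(partial R) omega = 0

Stokes: integral_partial_R omega = integral_R d omega with d omega = (∂Q/∂x - ∂P/∂y) dx ∧ dy.
  ∂Q/∂x = 3*y
  ∂P/∂y = 3*x
  integrand = ∂Q/∂x - ∂P/∂y = -3*x + 3*y.
Integrating over R: integral_0^1 integral_0^{1-x} (-3*x + 3*y) dy dx = 0.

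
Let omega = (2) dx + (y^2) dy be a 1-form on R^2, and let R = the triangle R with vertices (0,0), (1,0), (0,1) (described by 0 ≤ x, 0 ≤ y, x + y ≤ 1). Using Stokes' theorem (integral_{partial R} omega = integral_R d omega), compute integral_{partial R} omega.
integral_(partial R) omega = 0

Stokes: integral_partial_R omega = integral_R d omega with d omega = (∂Q/∂x - ∂P/∂y) dx ∧ dy.
  ∂Q/∂x = 0
  ∂P/∂y = 0
  integrand = ∂Q/∂x - ∂P/∂y = 0.
Integrating over R: integral_0^1 integral_0^{1-x} (0) dy dx = 0.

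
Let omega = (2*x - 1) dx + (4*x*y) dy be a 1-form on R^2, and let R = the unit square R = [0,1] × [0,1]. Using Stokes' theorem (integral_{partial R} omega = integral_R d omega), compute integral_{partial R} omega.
integral_(partial R) omega = 2

Stokes: integral_partial_R omega = integral_R d omega with d omega = (∂Q/∂x - ∂P/∂y) dx ∧ dy.
  ∂Q/∂x = 4*y
  ∂P/∂y = 0
  integrand = ∂Q/∂x - ∂P/∂y = 4*y.
Integrating over R: integral_0^1 integral_0^1 (4*y) dx dy = 2.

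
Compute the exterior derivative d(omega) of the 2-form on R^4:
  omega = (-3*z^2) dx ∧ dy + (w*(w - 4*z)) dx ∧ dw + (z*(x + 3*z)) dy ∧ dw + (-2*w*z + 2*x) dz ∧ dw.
d(omega) = (-6*z) dx ∧ dy ∧ dz + (4*w + 2) dx ∧ dz ∧ dw + (z) dx ∧ dy ∧ dw + (-x - 6*z) dy ∧ dz ∧ dw

For a 2-form omega = sum_{i<j} g_{ij} dx_i ∧ dx_j, the exterior derivative is
  d(omega) = sum_{i<j} d(g_{ij}) ∧ dx_i ∧ dx_j = sum_{i<j, k} (∂g_{ij}/∂x_k) dx_k ∧ dx_i ∧ dx_j.
Expand each term, using dx_k ∧ dx_i ∧ dx_j = sgn(permutation) dx_{(a)} ∧ dx_{(b)} ∧ dx_{(c)} with (a < b < c) sorted:
  d(-3*z^2) includes (∂/∂z)(-3*z^2) dz = (-6*z) dz, which multiplied by dx ∧ dy gives (-6*z) dx ∧ dy ∧ dz
  d(w*(w - 4*z)) includes (∂/∂z)(w*(w - 4*z)) dz = (-4*w) dz, which multiplied by dx ∧ dw gives (4*w) dx ∧ dz ∧ dw
  d(z*(x + 3*z)) includes (∂/∂x)(z*(x + 3*z)) dx = (z) dx, which multiplied by dy ∧ dw gives (z) dx ∧ dy ∧ dw
  d(z*(x + 3*z)) includes (∂/∂z)(z*(x + 3*z)) dz = (x + 6*z) dz, which multiplied by dy ∧ dw gives (-x - 6*z) dy ∧ dz ∧ dw
  d(-2*w*z + 2*x) includes (∂/∂x)(-2*w*z + 2*x) dx = (2) dx, which multiplied by dz ∧ dw gives (2) dx ∧ dz ∧ dw
Collecting like 3-forms: d(omega) = (-6*z) dx ∧ dy ∧ dz + (4*w + 2) dx ∧ dz ∧ dw + (z) dx ∧ dy ∧ dw + (-x - 6*z) dy ∧ dz ∧ dw.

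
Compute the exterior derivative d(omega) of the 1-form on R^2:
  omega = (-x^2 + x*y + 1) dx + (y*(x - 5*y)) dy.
d(omega) = (-x + y) dx ∧ dy

For a 1-form omega = sum_i f_i dx_i, the exterior derivative is
  d(omega) = sum_{i < j} (∂f_j/∂x_i - ∂f_i/∂x_j) dx_i ∧ dx_j.
  coefficient of dx ∧ dy: ∂f_2/∂x - ∂f_1/∂y = ∂(y*(x - 5*y))/∂x - ∂(-x^2 + x*y + 1)/∂y = -x + y
Assembling: d(omega) = (-x + y) dx ∧ dy.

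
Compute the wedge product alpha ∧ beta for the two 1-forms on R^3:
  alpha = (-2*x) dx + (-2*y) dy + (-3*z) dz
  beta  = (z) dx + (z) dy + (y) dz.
alpha ∧ beta = (2*z*(-x + y)) dx ∧ dy + (-2*x*y + 3*z^2) dx ∧ dz + (-2*y^2 + 3*z^2) dy ∧ dz

Distribute the wedge, using dx_i ∧ dx_j = -dx_j ∧ dx_i and dx_i ∧ dx_i = 0. For each pair (i, j) with i < j, the coefficient of dx_i ∧ dx_j in alpha ∧ beta is (alpha_i * beta_j - alpha_j * beta_i). Collecting: alpha ∧ beta = (2*z*(-x + y)) dx ∧ dy + (-2*x*y + 3*z^2) dx ∧ dz + (-2*y^2 + 3*z^2) dy ∧ dz.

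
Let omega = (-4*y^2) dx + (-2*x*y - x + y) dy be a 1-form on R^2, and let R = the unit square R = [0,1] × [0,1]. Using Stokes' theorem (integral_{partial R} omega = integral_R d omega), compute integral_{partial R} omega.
integral_(partial R) omega = 2

Stokes: integral_partial_R omega = integral_R d omega with d omega = (∂Q/∂x - ∂P/∂y) dx ∧ dy.
  ∂Q/∂x = -2*y - 1
  ∂P/∂y = -8*y
  integrand = ∂Q/∂x - ∂P/∂y = 6*y - 1.
Integrating over R: integral_0^1 integral_0^1 (6*y - 1) dx dy = 2.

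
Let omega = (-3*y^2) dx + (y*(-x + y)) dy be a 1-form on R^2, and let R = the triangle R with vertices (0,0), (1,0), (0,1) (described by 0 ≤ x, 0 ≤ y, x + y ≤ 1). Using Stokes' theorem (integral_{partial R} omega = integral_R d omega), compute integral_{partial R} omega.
integral_(partial R) omega = 5/6

Stokes: integral_partial_R omega = integral_R d omega with d omega = (∂Q/∂x - ∂P/∂y) dx ∧ dy.
  ∂Q/∂x = -y
  ∂P/∂y = -6*y
  integrand = ∂Q/∂x - ∂P/∂y = 5*y.
Integrating over R: integral_0^1 integral_0^{1-x} (5*y) dy dx = 5/6.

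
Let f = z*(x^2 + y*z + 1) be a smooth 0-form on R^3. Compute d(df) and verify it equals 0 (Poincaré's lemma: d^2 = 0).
d(df) = 0

Step 1: df = sum_i (∂f/∂x_i) dx_i = (2*x*z) dx + (z^2) dy + (x^2 + 2*y*z + 1) dz.
Step 2: Apply d again. Using the 1-form formula, the coefficient of dx ∧ dy in d(df) is ∂^2 f/∂x ∂y - ∂^2 f/∂y ∂x = (0) - (0) = 0 (equality of mixed partials for smooth f).
Similarly for dx ∧ dz and dy ∧ dz — all coefficients vanish. So d(df) = 0.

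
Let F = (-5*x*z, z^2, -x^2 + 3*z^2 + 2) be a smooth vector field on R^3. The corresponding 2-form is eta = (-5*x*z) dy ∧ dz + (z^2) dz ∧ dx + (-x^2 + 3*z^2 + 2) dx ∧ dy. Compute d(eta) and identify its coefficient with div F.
d(eta) = (z) dx ∧ dy ∧ dz; div F = z

For a 2-form in R^3 of the form above, applying d gives a 3-form with coefficient ∂P/∂x + ∂Q/∂y + ∂R/∂z:
  ∂P/∂x = -5*z
  ∂Q/∂y = 0
  ∂R/∂z = 6*z
Sum = z, which is exactly div F.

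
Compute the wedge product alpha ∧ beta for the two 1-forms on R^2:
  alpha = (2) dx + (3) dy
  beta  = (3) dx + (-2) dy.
alpha ∧ beta = (-13) dx ∧ dy

Distribute the wedge, using dx_i ∧ dx_j = -dx_j ∧ dx_i and dx_i ∧ dx_i = 0. For each pair (i, j) with i < j, the coefficient of dx_i ∧ dx_j in alpha ∧ beta is (alpha_i * beta_j - alpha_j * beta_i). Collecting: alpha ∧ beta = (-13) dx ∧ dy.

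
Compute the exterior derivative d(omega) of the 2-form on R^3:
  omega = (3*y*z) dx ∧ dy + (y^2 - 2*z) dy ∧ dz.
d(omega) = (3*y) dx ∧ dy ∧ dz

For a 2-form omega = sum_{i<j} g_{ij} dx_i ∧ dx_j, the exterior derivative is
  d(omega) = sum_{i<j} d(g_{ij}) ∧ dx_i ∧ dx_j = sum_{i<j, k} (∂g_{ij}/∂x_k) dx_k ∧ dx_i ∧ dx_j.
Expand each term, using dx_k ∧ dx_i ∧ dx_j = sgn(permutation) dx_{(a)} ∧ dx_{(b)} ∧ dx_{(c)} with (a < b < c) sorted:
  d(3*y*z) includes (∂/∂z)(3*y*z) dz = (3*y) dz, which multiplied by dx ∧ dy gives (3*y) dx ∧ dy ∧ dz
Collecting like 3-forms: d(omega) = (3*y) dx ∧ dy ∧ dz.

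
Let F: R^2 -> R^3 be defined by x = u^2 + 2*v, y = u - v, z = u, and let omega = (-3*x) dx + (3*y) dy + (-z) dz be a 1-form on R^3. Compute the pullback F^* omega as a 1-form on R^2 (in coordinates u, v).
F^* omega = (-6*u^3 - 12*u*v + 2*u - 3*v) du + (-6*u^2 - 3*u - 9*v) dv

Using F^*(f dg) = (f ∘ F) d(g ∘ F), substitute each coordinate x_i by F_i(u, v) in f_i, and replace dx_i by d F_i = (∂F_i/∂u) du + (∂F_i/∂v) dv.
  For the x component: f_1(F) = -3*u^2 - 6*v; d F_1 = (2*u) du + (2) dv
  For the y component: f_2(F) = 3*u - 3*v; d F_2 = (1) du + (-1) dv
  For the z component: f_3(F) = -u; d F_3 = (1) du + (0) dv
Combining and collecting du, dv coefficients:
  coeff of du: -6*u^3 - 12*u*v + 2*u - 3*v
  coeff of dv: -6*u^2 - 3*u - 9*v
F^* omega = (-6*u^3 - 12*u*v + 2*u - 3*v) du + (-6*u^2 - 3*u - 9*v) dv.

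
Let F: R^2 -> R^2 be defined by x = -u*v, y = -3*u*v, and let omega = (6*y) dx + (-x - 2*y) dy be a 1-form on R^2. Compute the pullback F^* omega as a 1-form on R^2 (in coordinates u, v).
F^* omega = (-3*u*v^2) du + (-3*u^2*v) dv

Using F^*(f dg) = (f ∘ F) d(g ∘ F), substitute each coordinate x_i by F_i(u, v) in f_i, and replace dx_i by d F_i = (∂F_i/∂u) du + (∂F_i/∂v) dv.
  For the x component: f_1(F) = -18*u*v; d F_1 = (-v) du + (-u) dv
  For the y component: f_2(F) = 7*u*v; d F_2 = (-3*v) du + (-3*u) dv
Combining and collecting du, dv coefficients:
  coeff of du: -3*u*v^2
  coeff of dv: -3*u^2*v
F^* omega = (-3*u*v^2) du + (-3*u^2*v) dv.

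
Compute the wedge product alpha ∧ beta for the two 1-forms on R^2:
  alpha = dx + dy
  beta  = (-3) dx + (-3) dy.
alpha ∧ beta = 0

Distribute the wedge, using dx_i ∧ dx_j = -dx_j ∧ dx_i and dx_i ∧ dx_i = 0. For each pair (i, j) with i < j, the coefficient of dx_i ∧ dx_j in alpha ∧ beta is (alpha_i * beta_j - alpha_j * beta_i). Collecting: alpha ∧ beta = 0.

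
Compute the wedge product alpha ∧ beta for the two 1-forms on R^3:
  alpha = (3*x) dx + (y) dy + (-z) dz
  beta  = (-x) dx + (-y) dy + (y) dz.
alpha ∧ beta = (-2*x*y) dx ∧ dy + (x*(3*y - z)) dx ∧ dz + (y*(y - z)) dy ∧ dz

Distribute the wedge, using dx_i ∧ dx_j = -dx_j ∧ dx_i and dx_i ∧ dx_i = 0. For each pair (i, j) with i < j, the coefficient of dx_i ∧ dx_j in alpha ∧ beta is (alpha_i * beta_j - alpha_j * beta_i). Collecting: alpha ∧ beta = (-2*x*y) dx ∧ dy + (x*(3*y - z)) dx ∧ dz + (y*(y - z)) dy ∧ dz.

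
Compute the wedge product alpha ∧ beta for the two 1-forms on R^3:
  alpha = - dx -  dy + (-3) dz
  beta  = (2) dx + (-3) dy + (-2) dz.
alpha ∧ beta = (5) dx ∧ dy + (8) dx ∧ dz + (-7) dy ∧ dz

Distribute the wedge, using dx_i ∧ dx_j = -dx_j ∧ dx_i and dx_i ∧ dx_i = 0. For each pair (i, j) with i < j, the coefficient of dx_i ∧ dx_j in alpha ∧ beta is (alpha_i * beta_j - alpha_j * beta_i). Collecting: alpha ∧ beta = (5) dx ∧ dy + (8) dx ∧ dz + (-7) dy ∧ dz.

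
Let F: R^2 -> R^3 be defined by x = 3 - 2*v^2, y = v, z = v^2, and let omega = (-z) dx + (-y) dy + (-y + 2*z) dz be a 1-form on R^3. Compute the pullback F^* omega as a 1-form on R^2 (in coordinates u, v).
F^* omega = (v*(8*v^2 - 2*v - 1)) dv

Using F^*(f dg) = (f ∘ F) d(g ∘ F), substitute each coordinate x_i by F_i(u, v) in f_i, and replace dx_i by d F_i = (∂F_i/∂u) du + (∂F_i/∂v) dv.
  For the x component: f_1(F) = -v^2; d F_1 = (0) du + (-4*v) dv
  For the y component: f_2(F) = -v; d F_2 = (0) du + (1) dv
  For the z component: f_3(F) = v*(2*v - 1); d F_3 = (0) du + (2*v) dv
Combining and collecting du, dv coefficients:
  coeff of du: 0
  coeff of dv: v*(8*v^2 - 2*v - 1)
F^* omega = (v*(8*v^2 - 2*v - 1)) dv.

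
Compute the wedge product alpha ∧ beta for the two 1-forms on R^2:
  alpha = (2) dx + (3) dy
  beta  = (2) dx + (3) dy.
alpha ∧ beta = 0

Distribute the wedge, using dx_i ∧ dx_j = -dx_j ∧ dx_i and dx_i ∧ dx_i = 0. For each pair (i, j) with i < j, the coefficient of dx_i ∧ dx_j in alpha ∧ beta is (alpha_i * beta_j - alpha_j * beta_i). Collecting: alpha ∧ beta = 0.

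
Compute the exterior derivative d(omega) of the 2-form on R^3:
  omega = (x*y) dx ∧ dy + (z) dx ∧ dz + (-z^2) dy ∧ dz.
d(omega) = 0

For a 2-form omega = sum_{i<j} g_{ij} dx_i ∧ dx_j, the exterior derivative is
  d(omega) = sum_{i<j} d(g_{ij}) ∧ dx_i ∧ dx_j = sum_{i<j, k} (∂g_{ij}/∂x_k) dx_k ∧ dx_i ∧ dx_j.
Expand each term, using dx_k ∧ dx_i ∧ dx_j = sgn(permutation) dx_{(a)} ∧ dx_{(b)} ∧ dx_{(c)} with (a < b < c) sorted:

Collecting like 3-forms: d(omega) = 0.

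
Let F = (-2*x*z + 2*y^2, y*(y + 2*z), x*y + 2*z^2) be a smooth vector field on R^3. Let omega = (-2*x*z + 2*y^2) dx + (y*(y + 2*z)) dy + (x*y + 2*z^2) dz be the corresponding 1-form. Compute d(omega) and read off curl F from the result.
d(omega) = (x - 2*y) dy ∧ dz + (-2*x - y) dz ∧ dx + (-4*y) dx ∧ dy; curl F = (x - 2*y, -2*x - y, -4*y)

d omega = sum_{i<j} (∂f_j/∂x_i - ∂f_i/∂x_j) dx_i ∧ dx_j. Under the identification (dy ∧ dz, dz ∧ dx, dx ∧ dy) ↔ (e_x, e_y, e_z), the coefficients are exactly the components of curl F. Compute:
  ∂R/∂y - ∂Q/∂z = (x) - (2*y) = x - 2*y
  ∂P/∂z - ∂R/∂x = (-2*x) - (y) = -2*x - y
  ∂Q/∂x - ∂P/∂y = (0) - (4*y) = -4*y.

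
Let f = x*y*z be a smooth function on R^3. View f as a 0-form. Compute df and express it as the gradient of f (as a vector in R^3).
df = (y*z) dx + (x*z) dy + (x*y) dz; grad f = (y*z, x*z, x*y)

For a 0-form f, d f = (∂f/∂x) dx + (∂f/∂y) dy + (∂f/∂z) dz. The components of the vector representation are exactly the entries of grad f in Cartesian coordinates:
  ∂f/∂x = y*z
  ∂f/∂y = x*z
  ∂f/∂z = x*y.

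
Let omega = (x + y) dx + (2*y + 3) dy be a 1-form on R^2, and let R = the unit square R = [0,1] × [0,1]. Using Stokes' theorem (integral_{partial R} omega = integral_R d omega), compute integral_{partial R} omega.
integral_(partial R) omega = -1

Stokes: integral_partial_R omega = integral_R d omega with d omega = (∂Q/∂x - ∂P/∂y) dx ∧ dy.
  ∂Q/∂x = 0
  ∂P/∂y = 1
  integrand = ∂Q/∂x - ∂P/∂y = -1.
Integrating over R: integral_0^1 integral_0^1 (-1) dx dy = -1.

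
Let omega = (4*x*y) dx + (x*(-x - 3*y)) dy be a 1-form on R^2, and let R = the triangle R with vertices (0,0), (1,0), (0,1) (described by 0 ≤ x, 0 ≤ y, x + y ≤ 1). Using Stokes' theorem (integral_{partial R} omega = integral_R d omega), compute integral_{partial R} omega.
integral_(partial R) omega = -3/2

Stokes: integral_partial_R omega = integral_R d omega with d omega = (∂Q/∂x - ∂P/∂y) dx ∧ dy.
  ∂Q/∂x = -2*x - 3*y
  ∂P/∂y = 4*x
  integrand = ∂Q/∂x - ∂P/∂y = -6*x - 3*y.
Integrating over R: integral_0^1 integral_0^{1-x} (-6*x - 3*y) dy dx = -3/2.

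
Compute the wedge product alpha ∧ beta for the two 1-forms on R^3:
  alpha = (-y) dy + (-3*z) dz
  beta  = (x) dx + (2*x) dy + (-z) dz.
alpha ∧ beta = (x*y) dx ∧ dy + (z*(6*x + y)) dy ∧ dz + (3*x*z) dx ∧ dz

Distribute the wedge, using dx_i ∧ dx_j = -dx_j ∧ dx_i and dx_i ∧ dx_i = 0. For each pair (i, j) with i < j, the coefficient of dx_i ∧ dx_j in alpha ∧ beta is (alpha_i * beta_j - alpha_j * beta_i). Collecting: alpha ∧ beta = (x*y) dx ∧ dy + (z*(6*x + y)) dy ∧ dz + (3*x*z) dx ∧ dz.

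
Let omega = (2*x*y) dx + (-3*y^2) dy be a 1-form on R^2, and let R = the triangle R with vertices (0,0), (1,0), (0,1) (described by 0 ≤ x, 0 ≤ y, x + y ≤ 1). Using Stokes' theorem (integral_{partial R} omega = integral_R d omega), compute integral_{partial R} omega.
integral_(partial R) omega = -1/3

Stokes: integral_partial_R omega = integral_R d omega with d omega = (∂Q/∂x - ∂P/∂y) dx ∧ dy.
  ∂Q/∂x = 0
  ∂P/∂y = 2*x
  integrand = ∂Q/∂x - ∂P/∂y = -2*x.
Integrating over R: integral_0^1 integral_0^{1-x} (-2*x) dy dx = -1/3.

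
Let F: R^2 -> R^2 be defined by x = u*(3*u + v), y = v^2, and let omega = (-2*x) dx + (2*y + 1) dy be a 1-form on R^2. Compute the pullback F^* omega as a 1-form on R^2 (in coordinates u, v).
F^* omega = (2*u*(-18*u^2 - 9*u*v - v^2)) du + (-6*u^3 - 2*u^2*v + 4*v^3 + 2*v) dv

Using F^*(f dg) = (f ∘ F) d(g ∘ F), substitute each coordinate x_i by F_i(u, v) in f_i, and replace dx_i by d F_i = (∂F_i/∂u) du + (∂F_i/∂v) dv.
  For the x component: f_1(F) = 2*u*(-3*u - v); d F_1 = (6*u + v) du + (u) dv
  For the y component: f_2(F) = 2*v^2 + 1; d F_2 = (0) du + (2*v) dv
Combining and collecting du, dv coefficients:
  coeff of du: 2*u*(-18*u^2 - 9*u*v - v^2)
  coeff of dv: -6*u^3 - 2*u^2*v + 4*v^3 + 2*v
F^* omega = (2*u*(-18*u^2 - 9*u*v - v^2)) du + (-6*u^3 - 2*u^2*v + 4*v^3 + 2*v) dv.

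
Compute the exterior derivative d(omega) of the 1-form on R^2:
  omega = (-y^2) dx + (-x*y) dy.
d(omega) = (y) dx ∧ dy

For a 1-form omega = sum_i f_i dx_i, the exterior derivative is
  d(omega) = sum_{i < j} (∂f_j/∂x_i - ∂f_i/∂x_j) dx_i ∧ dx_j.
  coefficient of dx ∧ dy: ∂f_2/∂x - ∂f_1/∂y = ∂(-x*y)/∂x - ∂(-y^2)/∂y = y
Assembling: d(omega) = (y) dx ∧ dy.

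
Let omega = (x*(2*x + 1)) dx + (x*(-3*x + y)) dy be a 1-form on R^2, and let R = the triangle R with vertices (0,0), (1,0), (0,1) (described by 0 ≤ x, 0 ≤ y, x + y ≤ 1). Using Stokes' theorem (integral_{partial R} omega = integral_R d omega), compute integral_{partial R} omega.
integral_(partial R) omega = -5/6

Stokes: integral_partial_R omega = integral_R d omega with d omega = (∂Q/∂x - ∂P/∂y) dx ∧ dy.
  ∂Q/∂x = -6*x + y
  ∂P/∂y = 0
  integrand = ∂Q/∂x - ∂P/∂y = -6*x + y.
Integrating over R: integral_0^1 integral_0^{1-x} (-6*x + y) dy dx = -5/6.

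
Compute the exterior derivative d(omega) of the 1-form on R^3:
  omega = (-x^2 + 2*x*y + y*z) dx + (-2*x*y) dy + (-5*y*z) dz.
d(omega) = (-2*x - 2*y - z) dx ∧ dy + (-y) dx ∧ dz + (-5*z) dy ∧ dz

For a 1-form omega = sum_i f_i dx_i, the exterior derivative is
  d(omega) = sum_{i < j} (∂f_j/∂x_i - ∂f_i/∂x_j) dx_i ∧ dx_j.
  coefficient of dx ∧ dy: ∂f_2/∂x - ∂f_1/∂y = ∂(-2*x*y)/∂x - ∂(-x^2 + 2*x*y + y*z)/∂y = -2*x - 2*y - z
  coefficient of dx ∧ dz: ∂f_3/∂x - ∂f_1/∂z = ∂(-5*y*z)/∂x - ∂(-x^2 + 2*x*y + y*z)/∂z = -y
  coefficient of dy ∧ dz: ∂f_3/∂y - ∂f_2/∂z = ∂(-5*y*z)/∂y - ∂(-2*x*y)/∂z = -5*z
Assembling: d(omega) = (-2*x - 2*y - z) dx ∧ dy + (-y) dx ∧ dz + (-5*z) dy ∧ dz.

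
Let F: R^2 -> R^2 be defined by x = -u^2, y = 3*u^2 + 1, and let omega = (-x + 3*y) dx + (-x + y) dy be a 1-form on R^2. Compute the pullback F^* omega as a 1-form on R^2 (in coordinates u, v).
F^* omega = (4*u^3) du

Using F^*(f dg) = (f ∘ F) d(g ∘ F), substitute each coordinate x_i by F_i(u, v) in f_i, and replace dx_i by d F_i = (∂F_i/∂u) du + (∂F_i/∂v) dv.
  For the x component: f_1(F) = 10*u^2 + 3; d F_1 = (-2*u) du + (0) dv
  For the y component: f_2(F) = 4*u^2 + 1; d F_2 = (6*u) du + (0) dv
Combining and collecting du, dv coefficients:
  coeff of du: 4*u^3
  coeff of dv: 0
F^* omega = (4*u^3) du.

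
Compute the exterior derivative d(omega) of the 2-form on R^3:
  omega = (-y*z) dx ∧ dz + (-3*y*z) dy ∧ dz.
d(omega) = (z) dx ∧ dy ∧ dz

For a 2-form omega = sum_{i<j} g_{ij} dx_i ∧ dx_j, the exterior derivative is
  d(omega) = sum_{i<j} d(g_{ij}) ∧ dx_i ∧ dx_j = sum_{i<j, k} (∂g_{ij}/∂x_k) dx_k ∧ dx_i ∧ dx_j.
Expand each term, using dx_k ∧ dx_i ∧ dx_j = sgn(permutation) dx_{(a)} ∧ dx_{(b)} ∧ dx_{(c)} with (a < b < c) sorted:
  d(-y*z) includes (∂/∂y)(-y*z) dy = (-z) dy, which multiplied by dx ∧ dz gives (z) dx ∧ dy ∧ dz
Collecting like 3-forms: d(omega) = (z) dx ∧ dy ∧ dz.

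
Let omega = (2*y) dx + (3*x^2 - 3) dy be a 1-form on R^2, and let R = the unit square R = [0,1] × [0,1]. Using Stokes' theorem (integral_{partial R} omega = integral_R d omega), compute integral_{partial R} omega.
integral_(partial R) omega = 1

Stokes: integral_partial_R omega = integral_R d omega with d omega = (∂Q/∂x - ∂P/∂y) dx ∧ dy.
  ∂Q/∂x = 6*x
  ∂P/∂y = 2
  integrand = ∂Q/∂x - ∂P/∂y = 6*x - 2.
Integrating over R: integral_0^1 integral_0^1 (6*x - 2) dx dy = 1.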